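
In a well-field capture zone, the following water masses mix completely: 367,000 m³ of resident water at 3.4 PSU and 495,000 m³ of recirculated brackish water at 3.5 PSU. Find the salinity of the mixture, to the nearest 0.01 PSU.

Conserving salt mass:
salt = 367,000×3.4 + 495,000×3.5 = 1,247,800 + 1,732,500 = 2,980,300
volume = 367,000 + 495,000 = 862,000 m³
S = 2,980,300 / 862,000 = 3.4574 PSU

3.46 PSU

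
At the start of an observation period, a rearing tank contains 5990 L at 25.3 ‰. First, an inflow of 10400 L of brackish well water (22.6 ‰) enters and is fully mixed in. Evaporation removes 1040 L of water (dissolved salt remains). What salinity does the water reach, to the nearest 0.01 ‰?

25.18 ‰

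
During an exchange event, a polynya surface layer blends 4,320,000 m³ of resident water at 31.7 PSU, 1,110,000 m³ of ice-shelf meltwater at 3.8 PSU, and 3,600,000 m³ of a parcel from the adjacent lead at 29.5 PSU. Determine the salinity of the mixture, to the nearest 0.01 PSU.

Conserving salt mass:
salt = 4,320,000×31.7 + 1,110,000×3.8 + 3,600,000×29.5 = 136,944,000 + 4,218,000 + 106,200,000 = 247,362,000
volume = 4,320,000 + 1,110,000 + 3,600,000 = 9,030,000 m³
S = 247,362,000 / 9,030,000 = 27.3934 PSU

27.39 PSU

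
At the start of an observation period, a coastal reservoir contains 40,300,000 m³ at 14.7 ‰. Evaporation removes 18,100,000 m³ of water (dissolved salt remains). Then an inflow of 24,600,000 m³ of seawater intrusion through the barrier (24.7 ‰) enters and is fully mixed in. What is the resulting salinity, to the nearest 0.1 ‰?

After evaporation: salt = 40,300,000×14.7 = 592,410,000; volume = 40,300,000 − 18,100,000 = 22,200,000 m³
After mixing: salt = 592,410,000 + 24,600,000×24.7 = 1,200,030,000; volume = 22,200,000 + 24,600,000 = 46,800,000 m³
S = 1,200,030,000 / 46,800,000 = 25.6417 ‰

25.6 ‰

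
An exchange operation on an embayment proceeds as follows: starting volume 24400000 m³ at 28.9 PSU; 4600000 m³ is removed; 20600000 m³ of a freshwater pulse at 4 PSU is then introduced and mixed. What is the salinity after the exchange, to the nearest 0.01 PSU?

Remaining after removal: 19,800,000 m³ at 28.9 PSU (salt = 572,220,000)
After addition: salt = 572,220,000 + 20,600,000×4 = 654,620,000; volume = 40,400,000 m³
S = 654,620,000 / 40,400,000 = 16.2035 PSU

16.20 PSU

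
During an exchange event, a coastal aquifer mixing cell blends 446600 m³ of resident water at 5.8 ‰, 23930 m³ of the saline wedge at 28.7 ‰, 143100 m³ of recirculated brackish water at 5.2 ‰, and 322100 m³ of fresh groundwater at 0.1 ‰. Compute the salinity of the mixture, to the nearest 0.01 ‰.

4.33 ‰

Weighted by volume,
salt = 446,600×5.8 + 23,930×28.7 + 143,100×5.2 + 322,100×0.1 = 2,590,280 + 686,791 + 744,120 + 32,210 = 4,053,401
volume = 446,600 + 23,930 + 143,100 + 322,100 = 935,730 m³
S = 4,053,401 / 935,730 = 4.3318 ‰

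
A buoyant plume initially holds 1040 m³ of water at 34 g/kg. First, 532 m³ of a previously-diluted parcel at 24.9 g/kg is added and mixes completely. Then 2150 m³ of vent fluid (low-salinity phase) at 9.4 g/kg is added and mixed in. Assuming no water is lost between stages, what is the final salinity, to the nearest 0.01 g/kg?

18.49 g/kg

Conserving salt mass:
Initial salt = 1,040×34 = 35,360
After stage 1: salt = 35,360 + 532×24.9 = 48,606.8; volume = 1,572 m³; S = 30.92 g/kg
After stage 2: salt = 48,606.8 + 2,150×9.4 = 68,816.8; volume = 3,722 m³
S = 68,816.8 / 3,722 = 18.4892 g/kg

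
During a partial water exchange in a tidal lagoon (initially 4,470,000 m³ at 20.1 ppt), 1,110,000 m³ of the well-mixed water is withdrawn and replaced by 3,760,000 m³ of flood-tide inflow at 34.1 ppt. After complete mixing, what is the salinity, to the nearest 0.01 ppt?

27.49 ppt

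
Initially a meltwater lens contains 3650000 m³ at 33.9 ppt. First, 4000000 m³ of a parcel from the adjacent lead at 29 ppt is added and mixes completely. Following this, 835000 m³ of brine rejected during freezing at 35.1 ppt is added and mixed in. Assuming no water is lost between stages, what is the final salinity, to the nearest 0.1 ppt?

31.7 ppt

Total salt / total volume:
Initial salt = 3,650,000×33.9 = 123,735,000
After stage 1: salt = 123,735,000 + 4,000,000×29 = 239,735,000; volume = 7,650,000 m³; S = 31.338 ppt
After stage 2: salt = 239,735,000 + 835,000×35.1 = 269,043,500; volume = 8,485,000 m³
S = 269,043,500 / 8,485,000 = 31.7081 ppt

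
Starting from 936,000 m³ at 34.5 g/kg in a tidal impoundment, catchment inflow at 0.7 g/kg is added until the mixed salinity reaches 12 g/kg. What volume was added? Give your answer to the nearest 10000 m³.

1860000 m³

Salt balance: 936,000×34.5 + V×0.7 = (936,000+V)×12
32,292,000 + 0.7V = 11,232,000 + 12V
21,060,000 = 11.3V
V = 1,863,716.81 m³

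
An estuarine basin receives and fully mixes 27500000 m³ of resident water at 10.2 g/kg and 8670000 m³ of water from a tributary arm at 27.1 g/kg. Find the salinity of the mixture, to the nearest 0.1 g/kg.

14.3 g/kg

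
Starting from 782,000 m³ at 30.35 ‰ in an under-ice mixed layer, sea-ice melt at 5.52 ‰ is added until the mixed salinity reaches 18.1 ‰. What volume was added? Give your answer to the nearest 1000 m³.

761000 m³

Salt balance: 782,000×30.35 + V×5.52 = (782,000+V)×18.1
23,733,700 + 5.52V = 14,154,200 + 18.1V
9,579,500 = 12.58V
V = 761,486.49 m³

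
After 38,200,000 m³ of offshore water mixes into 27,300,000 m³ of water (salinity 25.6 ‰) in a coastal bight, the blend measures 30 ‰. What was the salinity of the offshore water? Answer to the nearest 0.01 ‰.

Salt balance: 27,300,000×25.6 + 38,200,000×S = 65,500,000×30
698,880,000 + 38,200,000·S = 1,965,000,000
S = (1,965,000,000 − 698,880,000) / 38,200,000 = 33.1445 ‰

33.14 ‰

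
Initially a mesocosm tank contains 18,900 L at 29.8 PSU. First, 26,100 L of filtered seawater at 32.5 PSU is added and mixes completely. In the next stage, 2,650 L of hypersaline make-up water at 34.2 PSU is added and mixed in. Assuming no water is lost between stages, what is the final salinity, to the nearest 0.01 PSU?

Mass of salt is conserved:
Initial salt = 18,900×29.8 = 563,220
After stage 1: salt = 563,220 + 26,100×32.5 = 1,411,470; volume = 45,000 L; S = 31.366 PSU
After stage 2: salt = 1,411,470 + 2,650×34.2 = 1,502,100; volume = 47,650 L
S = 1,502,100 / 47,650 = 31.5236 PSU

31.52 PSU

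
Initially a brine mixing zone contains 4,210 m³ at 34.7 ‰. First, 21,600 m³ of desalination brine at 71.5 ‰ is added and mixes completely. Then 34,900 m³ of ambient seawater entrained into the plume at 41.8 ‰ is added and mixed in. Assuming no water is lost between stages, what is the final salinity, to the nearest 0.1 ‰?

Weighted by volume,
Initial salt = 4,210×34.7 = 146,087
After stage 1: salt = 146,087 + 21,600×71.5 = 1,690,487; volume = 25,810 m³; S = 65.497 ‰
After stage 2: salt = 1,690,487 + 34,900×41.8 = 3,149,307; volume = 60,710 m³
S = 3,149,307 / 60,710 = 51.8746 ‰

51.9 ‰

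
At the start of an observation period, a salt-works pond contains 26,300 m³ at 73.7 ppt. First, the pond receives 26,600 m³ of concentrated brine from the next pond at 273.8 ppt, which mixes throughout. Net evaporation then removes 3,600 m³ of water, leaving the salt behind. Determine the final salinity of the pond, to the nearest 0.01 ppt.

187.05 ppt

After mixing: salt = 26,300×73.7 + 26,600×273.8 = 9,221,390; volume = 52,900 m³
After evaporation: salt unchanged = 9,221,390; volume = 52,900 − 3,600 = 49,300 m³
S = 9,221,390 / 49,300 = 187.0465 ppt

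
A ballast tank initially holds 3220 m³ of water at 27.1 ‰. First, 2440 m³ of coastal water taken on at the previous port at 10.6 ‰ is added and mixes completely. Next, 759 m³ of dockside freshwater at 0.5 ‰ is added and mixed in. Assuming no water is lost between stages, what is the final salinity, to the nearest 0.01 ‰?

Weighted by volume,
Initial salt = 3,220×27.1 = 87,262
After stage 1: salt = 87,262 + 2,440×10.6 = 113,126; volume = 5,660 m³; S = 19.987 ‰
After stage 2: salt = 113,126 + 759×0.5 = 113,505.5; volume = 6,419 m³
S = 113,505.5 / 6,419 = 17.6827 ‰

17.68 ‰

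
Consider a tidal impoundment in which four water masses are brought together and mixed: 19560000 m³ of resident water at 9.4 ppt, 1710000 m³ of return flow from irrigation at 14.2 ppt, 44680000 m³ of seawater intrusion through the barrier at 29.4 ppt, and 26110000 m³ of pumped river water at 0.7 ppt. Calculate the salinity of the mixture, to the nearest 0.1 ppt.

Total salt / total volume:
salt = 19,560,000×9.4 + 1,710,000×14.2 + 44,680,000×29.4 + 26,110,000×0.7 = 183,864,000 + 24,282,000 + 1,313,592,000 + 18,277,000 = 1,540,015,000
volume = 19,560,000 + 1,710,000 + 44,680,000 + 26,110,000 = 92,060,000 m³
S = 1,540,015,000 / 92,060,000 = 16.728 ppt

16.7 ppt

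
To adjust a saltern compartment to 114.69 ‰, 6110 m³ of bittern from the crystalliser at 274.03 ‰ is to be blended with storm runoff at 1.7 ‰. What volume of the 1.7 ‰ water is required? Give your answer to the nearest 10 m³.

8620 m³

Salt balance: 6,110×274.03 + V×1.7 = (6,110+V)×114.69
1,674,323.3 + 1.7V = 700,755.9 + 114.69V
973,567.4 = 112.99V
V = 8,616.4 m³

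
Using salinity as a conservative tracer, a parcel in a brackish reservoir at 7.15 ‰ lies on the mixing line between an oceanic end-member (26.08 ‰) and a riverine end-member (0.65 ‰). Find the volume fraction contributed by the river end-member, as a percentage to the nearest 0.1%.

Let f be the freshwater fraction. Salt balance per unit volume:
f×0.65 + (1−f)×26.08 = 7.15
f = (26.08 − 7.15) / (26.08 − 0.65) = 18.93/25.43 = 0.7444

74.4%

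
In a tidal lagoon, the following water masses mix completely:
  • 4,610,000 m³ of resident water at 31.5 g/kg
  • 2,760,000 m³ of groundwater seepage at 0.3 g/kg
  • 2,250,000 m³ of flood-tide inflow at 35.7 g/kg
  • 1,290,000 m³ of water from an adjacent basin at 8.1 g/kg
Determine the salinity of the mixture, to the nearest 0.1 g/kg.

21.7 g/kg

By conservation of dissolved salt,
salt = 4,610,000×31.5 + 2,760,000×0.3 + 2,250,000×35.7 + 1,290,000×8.1 = 145,215,000 + 828,000 + 80,325,000 + 10,449,000 = 236,817,000
volume = 4,610,000 + 2,760,000 + 2,250,000 + 1,290,000 = 10,910,000 m³
S = 236,817,000 / 10,910,000 = 21.706 g/kg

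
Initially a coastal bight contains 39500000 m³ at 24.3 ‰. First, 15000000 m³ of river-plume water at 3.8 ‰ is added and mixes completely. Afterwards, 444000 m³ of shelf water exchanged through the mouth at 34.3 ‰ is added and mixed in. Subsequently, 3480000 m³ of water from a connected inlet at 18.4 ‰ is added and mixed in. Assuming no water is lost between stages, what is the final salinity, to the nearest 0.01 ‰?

By conservation of dissolved salt,
Initial salt = 39,500,000×24.3 = 959,850,000
After stage 1: salt = 959,850,000 + 15,000,000×3.8 = 1,016,850,000; volume = 54,500,000 m³; S = 18.658 ‰
After stage 2: salt = 1,016,850,000 + 444,000×34.3 = 1,032,079,200; volume = 54,944,000 m³; S = 18.784 ‰
After stage 3: salt = 1,032,079,200 + 3,480,000×18.4 = 1,096,111,200; volume = 58,424,000 m³
S = 1,096,111,200 / 58,424,000 = 18.7613 ‰

18.76 ‰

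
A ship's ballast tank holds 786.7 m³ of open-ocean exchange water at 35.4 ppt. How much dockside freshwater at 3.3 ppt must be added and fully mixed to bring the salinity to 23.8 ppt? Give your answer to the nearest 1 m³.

Salt balance: 786.7×35.4 + V×3.3 = (786.7+V)×23.8
27,849.18 + 3.3V = 18,723.46 + 23.8V
9,125.72 = 20.5V
V = 445.16 m³

445 m³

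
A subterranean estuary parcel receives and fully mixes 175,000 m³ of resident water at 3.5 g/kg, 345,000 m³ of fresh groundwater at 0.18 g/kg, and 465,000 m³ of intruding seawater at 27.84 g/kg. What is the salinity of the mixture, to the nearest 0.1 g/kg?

13.8 g/kg

By conservation of dissolved salt,
salt = 175,000×3.5 + 345,000×0.18 + 465,000×27.84 = 612,500 + 62,100 + 12,945,600 = 13,620,200
volume = 175,000 + 345,000 + 465,000 = 985,000 m³
S = 13,620,200 / 985,000 = 13.828 g/kg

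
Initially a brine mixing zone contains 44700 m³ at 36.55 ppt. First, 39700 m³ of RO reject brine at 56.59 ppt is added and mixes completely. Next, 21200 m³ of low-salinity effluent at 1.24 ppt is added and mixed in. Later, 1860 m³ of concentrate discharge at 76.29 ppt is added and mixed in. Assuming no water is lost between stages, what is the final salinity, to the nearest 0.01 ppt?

37.68 ppt

Weighted by volume,
Initial salt = 44,700×36.55 = 1,633,785
After stage 1: salt = 1,633,785 + 39,700×56.59 = 3,880,408; volume = 84,400 m³; S = 45.976 ppt
After stage 2: salt = 3,880,408 + 21,200×1.24 = 3,906,696; volume = 105,600 m³; S = 36.995 ppt
After stage 3: salt = 3,906,696 + 1,860×76.29 = 4,048,595.4; volume = 107,460 m³
S = 4,048,595.4 / 107,460 = 37.6754 ppt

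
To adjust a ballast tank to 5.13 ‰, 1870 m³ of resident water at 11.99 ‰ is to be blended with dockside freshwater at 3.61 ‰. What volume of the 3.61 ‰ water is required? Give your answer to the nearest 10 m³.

8440 m³

Salt balance: 1,870×11.99 + V×3.61 = (1,870+V)×5.13
22,421.3 + 3.61V = 9,593.1 + 5.13V
12,828.2 = 1.52V
V = 8,439.61 m³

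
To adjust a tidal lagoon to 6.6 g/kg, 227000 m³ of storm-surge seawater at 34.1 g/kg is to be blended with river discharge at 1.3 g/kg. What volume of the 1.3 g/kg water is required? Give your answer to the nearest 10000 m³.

Salt balance: 227,000×34.1 + V×1.3 = (227,000+V)×6.6
7,740,700 + 1.3V = 1,498,200 + 6.6V
6,242,500 = 5.3V
V = 1,177,830.19 m³

1180000 m³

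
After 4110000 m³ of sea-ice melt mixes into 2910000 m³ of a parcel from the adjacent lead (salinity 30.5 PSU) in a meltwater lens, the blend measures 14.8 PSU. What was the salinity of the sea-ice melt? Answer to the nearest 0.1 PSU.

3.7 PSU

Salt balance: 2,910,000×30.5 + 4,110,000×S = 7,020,000×14.8
88,755,000 + 4,110,000·S = 103,896,000
S = (103,896,000 − 88,755,000) / 4,110,000 = 3.6839 PSU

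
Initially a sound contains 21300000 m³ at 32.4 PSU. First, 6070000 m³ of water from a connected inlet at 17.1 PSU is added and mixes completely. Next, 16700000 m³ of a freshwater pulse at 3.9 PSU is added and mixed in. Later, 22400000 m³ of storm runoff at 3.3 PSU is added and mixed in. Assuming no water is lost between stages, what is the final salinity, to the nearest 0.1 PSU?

Mass of salt is conserved:
Initial salt = 21,300,000×32.4 = 690,120,000
After stage 1: salt = 690,120,000 + 6,070,000×17.1 = 793,917,000; volume = 27,370,000 m³; S = 29.007 PSU
After stage 2: salt = 793,917,000 + 16,700,000×3.9 = 859,047,000; volume = 44,070,000 m³; S = 19.493 PSU
After stage 3: salt = 859,047,000 + 22,400,000×3.3 = 932,967,000; volume = 66,470,000 m³
S = 932,967,000 / 66,470,000 = 14.0359 PSU

14.0 PSU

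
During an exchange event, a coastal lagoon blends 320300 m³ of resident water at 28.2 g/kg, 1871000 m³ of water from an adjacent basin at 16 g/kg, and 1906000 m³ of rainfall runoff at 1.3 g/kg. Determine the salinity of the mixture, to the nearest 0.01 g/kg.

10.12 g/kg

Salt balance:
salt = 320,300×28.2 + 1,871,000×16 + 1,906,000×1.3 = 9,032,460 + 29,936,000 + 2,477,800 = 41,446,260
volume = 320,300 + 1,871,000 + 1,906,000 = 4,097,300 m³
S = 41,446,260 / 4,097,300 = 10.1155 g/kg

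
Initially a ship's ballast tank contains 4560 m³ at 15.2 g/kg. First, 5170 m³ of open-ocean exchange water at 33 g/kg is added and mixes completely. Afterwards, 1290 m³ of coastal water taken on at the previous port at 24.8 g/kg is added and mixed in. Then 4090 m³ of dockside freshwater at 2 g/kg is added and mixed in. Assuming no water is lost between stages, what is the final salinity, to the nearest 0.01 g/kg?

Weighted by volume,
Initial salt = 4,560×15.2 = 69,312
After stage 1: salt = 69,312 + 5,170×33 = 239,922; volume = 9,730 m³; S = 24.658 g/kg
After stage 2: salt = 239,922 + 1,290×24.8 = 271,914; volume = 11,020 m³; S = 24.675 g/kg
After stage 3: salt = 271,914 + 4,090×2 = 280,094; volume = 15,110 m³
S = 280,094 / 15,110 = 18.537 g/kg

18.54 g/kg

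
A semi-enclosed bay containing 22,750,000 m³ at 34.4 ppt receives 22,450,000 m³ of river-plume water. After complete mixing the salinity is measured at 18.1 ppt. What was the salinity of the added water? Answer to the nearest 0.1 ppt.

1.6 ppt

Salt balance: 22,750,000×34.4 + 22,450,000×S = 45,200,000×18.1
782,600,000 + 22,450,000·S = 818,120,000
S = (818,120,000 − 782,600,000) / 22,450,000 = 1.5822 ppt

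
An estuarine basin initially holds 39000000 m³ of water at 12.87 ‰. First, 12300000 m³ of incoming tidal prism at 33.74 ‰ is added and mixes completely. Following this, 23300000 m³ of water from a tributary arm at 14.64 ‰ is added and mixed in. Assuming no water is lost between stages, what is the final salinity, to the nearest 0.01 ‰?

Total salt / total volume:
Initial salt = 39,000,000×12.87 = 501,930,000
After stage 1: salt = 501,930,000 + 12,300,000×33.74 = 916,932,000; volume = 51,300,000 m³; S = 17.874 ‰
After stage 2: salt = 916,932,000 + 23,300,000×14.64 = 1,258,044,000; volume = 74,600,000 m³
S = 1,258,044,000 / 74,600,000 = 16.8639 ‰

16.86 ‰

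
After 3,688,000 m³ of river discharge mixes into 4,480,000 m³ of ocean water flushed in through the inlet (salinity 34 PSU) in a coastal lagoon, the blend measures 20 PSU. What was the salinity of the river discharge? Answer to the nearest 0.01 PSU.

Salt balance: 4,480,000×34 + 3,688,000×S = 8,168,000×20
152,320,000 + 3,688,000·S = 163,360,000
S = (163,360,000 − 152,320,000) / 3,688,000 = 2.9935 PSU

2.99 PSU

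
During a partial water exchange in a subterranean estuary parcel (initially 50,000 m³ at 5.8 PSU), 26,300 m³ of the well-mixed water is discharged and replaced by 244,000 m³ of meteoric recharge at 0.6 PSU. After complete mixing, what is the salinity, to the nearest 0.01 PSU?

Remaining after removal: 23,700 m³ at 5.8 PSU (salt = 137,460)
After addition: salt = 137,460 + 244,000×0.6 = 283,860; volume = 267,700 m³
S = 283,860 / 267,700 = 1.0604 PSU

1.06 PSU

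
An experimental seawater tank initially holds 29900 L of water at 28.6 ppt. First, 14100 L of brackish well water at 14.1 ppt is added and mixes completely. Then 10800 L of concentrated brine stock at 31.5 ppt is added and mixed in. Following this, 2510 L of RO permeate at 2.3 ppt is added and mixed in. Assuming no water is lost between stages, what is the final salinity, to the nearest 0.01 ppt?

24.43 ppt

Weighted by volume,
Initial salt = 29,900×28.6 = 855,140
After stage 1: salt = 855,140 + 14,100×14.1 = 1,053,950; volume = 44,000 L; S = 23.953 ppt
After stage 2: salt = 1,053,950 + 10,800×31.5 = 1,394,150; volume = 54,800 L; S = 25.441 ppt
After stage 3: salt = 1,394,150 + 2,510×2.3 = 1,399,923; volume = 57,310 L
S = 1,399,923 / 57,310 = 24.4272 ppt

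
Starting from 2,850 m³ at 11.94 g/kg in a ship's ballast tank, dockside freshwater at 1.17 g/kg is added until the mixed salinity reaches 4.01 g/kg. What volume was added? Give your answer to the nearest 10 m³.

7960 m³

Salt balance: 2,850×11.94 + V×1.17 = (2,850+V)×4.01
34,029 + 1.17V = 11,428.5 + 4.01V
22,600.5 = 2.84V
V = 7,957.92 m³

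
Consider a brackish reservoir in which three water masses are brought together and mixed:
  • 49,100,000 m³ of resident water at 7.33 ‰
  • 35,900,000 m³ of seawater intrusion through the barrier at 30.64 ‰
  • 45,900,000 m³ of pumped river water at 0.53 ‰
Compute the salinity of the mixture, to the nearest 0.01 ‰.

Salt balance:
salt = 49,100,000×7.33 + 35,900,000×30.64 + 45,900,000×0.53 = 359,903,000 + 1,099,976,000 + 24,327,000 = 1,484,206,000
volume = 49,100,000 + 35,900,000 + 45,900,000 = 130,900,000 m³
S = 1,484,206,000 / 130,900,000 = 11.3385 ‰

11.34 ‰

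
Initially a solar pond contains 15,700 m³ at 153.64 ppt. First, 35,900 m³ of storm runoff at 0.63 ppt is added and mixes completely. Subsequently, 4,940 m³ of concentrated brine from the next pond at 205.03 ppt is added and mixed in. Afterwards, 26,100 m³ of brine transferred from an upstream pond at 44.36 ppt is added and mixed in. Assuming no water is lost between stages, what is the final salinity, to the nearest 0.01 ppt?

55.73 ppt

Weighted by volume,
Initial salt = 15,700×153.64 = 2,412,148
After stage 1: salt = 2,412,148 + 35,900×0.63 = 2,434,765; volume = 51,600 m³; S = 47.185 ppt
After stage 2: salt = 2,434,765 + 4,940×205.03 = 3,447,613.2; volume = 56,540 m³; S = 60.977 ppt
After stage 3: salt = 3,447,613.2 + 26,100×44.36 = 4,605,409.2; volume = 82,640 m³
S = 4,605,409.2 / 82,640 = 55.7286 ppt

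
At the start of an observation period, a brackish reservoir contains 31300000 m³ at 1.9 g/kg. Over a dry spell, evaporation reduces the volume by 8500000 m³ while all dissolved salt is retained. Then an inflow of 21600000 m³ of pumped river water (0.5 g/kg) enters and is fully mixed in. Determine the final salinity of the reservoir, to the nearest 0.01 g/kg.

1.58 g/kg

After evaporation: salt = 31,300,000×1.9 = 59,470,000; volume = 31,300,000 − 8,500,000 = 22,800,000 m³
After mixing: salt = 59,470,000 + 21,600,000×0.5 = 70,270,000; volume = 22,800,000 + 21,600,000 = 44,400,000 m³
S = 70,270,000 / 44,400,000 = 1.5827 g/kg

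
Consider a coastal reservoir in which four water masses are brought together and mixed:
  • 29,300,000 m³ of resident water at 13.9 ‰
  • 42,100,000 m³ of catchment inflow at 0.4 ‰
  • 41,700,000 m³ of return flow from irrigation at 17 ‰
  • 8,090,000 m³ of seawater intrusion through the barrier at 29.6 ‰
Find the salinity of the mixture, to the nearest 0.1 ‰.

Total salt / total volume:
salt = 29,300,000×13.9 + 42,100,000×0.4 + 41,700,000×17 + 8,090,000×29.6 = 407,270,000 + 16,840,000 + 708,900,000 + 239,464,000 = 1,372,474,000
volume = 29,300,000 + 42,100,000 + 41,700,000 + 8,090,000 = 121,190,000 m³
S = 1,372,474,000 / 121,190,000 = 11.325 ‰

11.3 ‰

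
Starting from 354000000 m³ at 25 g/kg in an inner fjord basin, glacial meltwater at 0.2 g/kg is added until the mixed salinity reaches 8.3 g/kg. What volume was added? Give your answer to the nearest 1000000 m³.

Salt balance: 354,000,000×25 + V×0.2 = (354,000,000+V)×8.3
8,850,000,000 + 0.2V = 2,938,200,000 + 8.3V
5,911,800,000 = 8.1V
V = 729,851,851.85 m³

730000000 m³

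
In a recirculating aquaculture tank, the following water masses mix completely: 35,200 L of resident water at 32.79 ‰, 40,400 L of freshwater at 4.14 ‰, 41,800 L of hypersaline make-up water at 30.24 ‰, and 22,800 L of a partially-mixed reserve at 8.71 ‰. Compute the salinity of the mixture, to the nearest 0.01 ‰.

19.86 ‰

Total salt / total volume:
salt = 35,200×32.79 + 40,400×4.14 + 41,800×30.24 + 22,800×8.71 = 1,154,208 + 167,256 + 1,264,032 + 198,588 = 2,784,084
volume = 35,200 + 40,400 + 41,800 + 22,800 = 140,200 L
S = 2,784,084 / 140,200 = 19.8579 ‰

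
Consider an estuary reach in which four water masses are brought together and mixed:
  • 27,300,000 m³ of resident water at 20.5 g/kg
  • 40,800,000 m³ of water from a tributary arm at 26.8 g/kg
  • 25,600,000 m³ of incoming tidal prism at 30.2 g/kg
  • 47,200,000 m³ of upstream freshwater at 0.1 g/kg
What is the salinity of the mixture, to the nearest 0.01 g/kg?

17.25 g/kg

Salt balance:
salt = 27,300,000×20.5 + 40,800,000×26.8 + 25,600,000×30.2 + 47,200,000×0.1 = 559,650,000 + 1,093,440,000 + 773,120,000 + 4,720,000 = 2,430,930,000
volume = 27,300,000 + 40,800,000 + 25,600,000 + 47,200,000 = 140,900,000 m³
S = 2,430,930,000 / 140,900,000 = 17.2529 g/kg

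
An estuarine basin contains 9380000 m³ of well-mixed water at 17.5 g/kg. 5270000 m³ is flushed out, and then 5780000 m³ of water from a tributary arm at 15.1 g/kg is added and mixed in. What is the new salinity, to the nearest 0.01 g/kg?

Remaining after removal: 4,110,000 m³ at 17.5 g/kg (salt = 71,925,000)
After addition: salt = 71,925,000 + 5,780,000×15.1 = 159,203,000; volume = 9,890,000 m³
S = 159,203,000 / 9,890,000 = 16.0974 g/kg

16.10 g/kg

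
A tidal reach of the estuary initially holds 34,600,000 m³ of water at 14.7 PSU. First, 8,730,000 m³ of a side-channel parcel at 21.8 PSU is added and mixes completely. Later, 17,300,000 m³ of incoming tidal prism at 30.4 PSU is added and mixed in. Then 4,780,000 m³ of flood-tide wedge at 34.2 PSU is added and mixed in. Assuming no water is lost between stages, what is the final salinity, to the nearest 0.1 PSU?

21.2 PSU

Weighted by volume,
Initial salt = 34,600,000×14.7 = 508,620,000
After stage 1: salt = 508,620,000 + 8,730,000×21.8 = 698,934,000; volume = 43,330,000 m³; S = 16.13 PSU
After stage 2: salt = 698,934,000 + 17,300,000×30.4 = 1,224,854,000; volume = 60,630,000 m³; S = 20.202 PSU
After stage 3: salt = 1,224,854,000 + 4,780,000×34.2 = 1,388,330,000; volume = 65,410,000 m³
S = 1,388,330,000 / 65,410,000 = 21.225 PSU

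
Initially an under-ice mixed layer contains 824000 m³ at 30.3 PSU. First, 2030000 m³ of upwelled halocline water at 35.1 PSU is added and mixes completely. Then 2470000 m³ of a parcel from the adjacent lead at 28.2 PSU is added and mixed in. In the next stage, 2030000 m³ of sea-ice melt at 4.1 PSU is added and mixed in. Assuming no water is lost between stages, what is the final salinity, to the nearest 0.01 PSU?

By conservation of dissolved salt,
Initial salt = 824,000×30.3 = 24,967,200
After stage 1: salt = 24,967,200 + 2,030,000×35.1 = 96,220,200; volume = 2,854,000 m³; S = 33.714 PSU
After stage 2: salt = 96,220,200 + 2,470,000×28.2 = 165,874,200; volume = 5,324,000 m³; S = 31.156 PSU
After stage 3: salt = 165,874,200 + 2,030,000×4.1 = 174,197,200; volume = 7,354,000 m³
S = 174,197,200 / 7,354,000 = 23.6874 PSU

23.69 PSU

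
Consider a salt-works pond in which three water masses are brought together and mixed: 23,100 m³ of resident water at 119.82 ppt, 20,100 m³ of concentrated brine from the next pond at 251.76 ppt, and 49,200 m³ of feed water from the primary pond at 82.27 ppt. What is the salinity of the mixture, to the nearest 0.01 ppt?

128.53 ppt

Total salt / total volume:
salt = 23,100×119.82 + 20,100×251.76 + 49,200×82.27 = 2,767,842 + 5,060,376 + 4,047,684 = 11,875,902
volume = 23,100 + 20,100 + 49,200 = 92,400 m³
S = 11,875,902 / 92,400 = 128.5271 ppt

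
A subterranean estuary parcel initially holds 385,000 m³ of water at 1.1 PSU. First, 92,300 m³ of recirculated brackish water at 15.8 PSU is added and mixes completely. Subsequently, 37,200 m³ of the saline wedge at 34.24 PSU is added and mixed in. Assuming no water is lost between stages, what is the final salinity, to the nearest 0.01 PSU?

Mass of salt is conserved:
Initial salt = 385,000×1.1 = 423,500
After stage 1: salt = 423,500 + 92,300×15.8 = 1,881,840; volume = 477,300 m³; S = 3.943 PSU
After stage 2: salt = 1,881,840 + 37,200×34.24 = 3,155,568; volume = 514,500 m³
S = 3,155,568 / 514,500 = 6.1333 PSU

6.13 PSU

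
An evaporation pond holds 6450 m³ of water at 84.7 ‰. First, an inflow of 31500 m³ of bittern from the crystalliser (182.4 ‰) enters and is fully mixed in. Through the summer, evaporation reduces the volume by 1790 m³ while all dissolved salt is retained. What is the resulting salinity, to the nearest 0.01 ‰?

After mixing: salt = 6,450×84.7 + 31,500×182.4 = 6,291,915; volume = 37,950 m³
After evaporation: salt unchanged = 6,291,915; volume = 37,950 − 1,790 = 36,160 m³
S = 6,291,915 / 36,160 = 174.0021 ‰

174.00 ‰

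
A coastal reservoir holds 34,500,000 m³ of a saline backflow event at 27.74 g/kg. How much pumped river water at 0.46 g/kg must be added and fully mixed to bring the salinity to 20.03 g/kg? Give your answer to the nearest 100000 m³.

13600000 m³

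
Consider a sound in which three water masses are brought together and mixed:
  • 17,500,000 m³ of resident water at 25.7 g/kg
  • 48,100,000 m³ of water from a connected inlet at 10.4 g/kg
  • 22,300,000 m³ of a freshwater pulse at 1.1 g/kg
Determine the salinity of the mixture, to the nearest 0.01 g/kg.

Conserving salt mass:
salt = 17,500,000×25.7 + 48,100,000×10.4 + 22,300,000×1.1 = 449,750,000 + 500,240,000 + 24,530,000 = 974,520,000
volume = 17,500,000 + 48,100,000 + 22,300,000 = 87,900,000 m³
S = 974,520,000 / 87,900,000 = 11.0867 g/kg

11.09 g/kg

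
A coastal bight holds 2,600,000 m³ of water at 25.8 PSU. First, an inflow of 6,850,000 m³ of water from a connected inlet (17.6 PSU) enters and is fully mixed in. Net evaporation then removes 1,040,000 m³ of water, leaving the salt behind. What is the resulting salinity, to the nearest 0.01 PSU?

After mixing: salt = 2,600,000×25.8 + 6,850,000×17.6 = 187,640,000; volume = 9,450,000 m³
After evaporation: salt unchanged = 187,640,000; volume = 9,450,000 − 1,040,000 = 8,410,000 m³
S = 187,640,000 / 8,410,000 = 22.3115 PSU

22.31 PSU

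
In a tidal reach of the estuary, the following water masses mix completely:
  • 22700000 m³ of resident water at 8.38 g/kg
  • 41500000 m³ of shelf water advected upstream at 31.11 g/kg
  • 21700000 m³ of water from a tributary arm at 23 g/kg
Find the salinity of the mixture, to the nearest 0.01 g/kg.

Salt balance:
salt = 22,700,000×8.38 + 41,500,000×31.11 + 21,700,000×23 = 190,226,000 + 1,291,065,000 + 499,100,000 = 1,980,391,000
volume = 22,700,000 + 41,500,000 + 21,700,000 = 85,900,000 m³
S = 1,980,391,000 / 85,900,000 = 23.0546 g/kg

23.05 g/kg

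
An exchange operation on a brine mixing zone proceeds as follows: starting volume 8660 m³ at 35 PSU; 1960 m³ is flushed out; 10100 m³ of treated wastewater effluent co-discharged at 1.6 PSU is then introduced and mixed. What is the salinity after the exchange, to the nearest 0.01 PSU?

14.92 PSU

Remaining after removal: 6,700 m³ at 35 PSU (salt = 234,500)
After addition: salt = 234,500 + 10,100×1.6 = 250,660; volume = 16,800 m³
S = 250,660 / 16,800 = 14.9202 PSU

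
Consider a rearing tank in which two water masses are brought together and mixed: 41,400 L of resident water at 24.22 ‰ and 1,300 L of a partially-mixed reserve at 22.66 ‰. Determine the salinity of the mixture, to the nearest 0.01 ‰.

Mass of salt is conserved:
salt = 41,400×24.22 + 1,300×22.66 = 1,002,708 + 29,458 = 1,032,166
volume = 41,400 + 1,300 = 42,700 L
S = 1,032,166 / 42,700 = 24.1725 ‰

24.17 ‰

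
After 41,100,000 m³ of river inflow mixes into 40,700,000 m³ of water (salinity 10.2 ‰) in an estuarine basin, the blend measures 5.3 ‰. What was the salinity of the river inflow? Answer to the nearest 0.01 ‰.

0.45 ‰

Salt balance: 40,700,000×10.2 + 41,100,000×S = 81,800,000×5.3
415,140,000 + 41,100,000·S = 433,540,000
S = (433,540,000 − 415,140,000) / 41,100,000 = 0.4477 ‰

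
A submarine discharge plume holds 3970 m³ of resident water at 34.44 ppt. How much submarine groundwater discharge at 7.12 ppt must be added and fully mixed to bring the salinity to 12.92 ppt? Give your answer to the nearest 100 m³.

Salt balance: 3,970×34.44 + V×7.12 = (3,970+V)×12.92
136,726.8 + 7.12V = 51,292.4 + 12.92V
85,434.4 = 5.8V
V = 14,730.07 m³

14700 m³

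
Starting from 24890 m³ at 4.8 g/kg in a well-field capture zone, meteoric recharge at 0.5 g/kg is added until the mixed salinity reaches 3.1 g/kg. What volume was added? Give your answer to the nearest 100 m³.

16300 m³

Salt balance: 24,890×4.8 + V×0.5 = (24,890+V)×3.1
119,472 + 0.5V = 77,159 + 3.1V
42,313 = 2.6V
V = 16,274.23 m³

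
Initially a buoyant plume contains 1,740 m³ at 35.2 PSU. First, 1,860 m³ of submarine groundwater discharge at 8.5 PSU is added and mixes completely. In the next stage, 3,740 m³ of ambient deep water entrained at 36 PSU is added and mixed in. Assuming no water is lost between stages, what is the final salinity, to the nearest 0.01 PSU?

28.84 PSU

By conservation of dissolved salt,
Initial salt = 1,740×35.2 = 61,248
After stage 1: salt = 61,248 + 1,860×8.5 = 77,058; volume = 3,600 m³; S = 21.405 PSU
After stage 2: salt = 77,058 + 3,740×36 = 211,698; volume = 7,340 m³
S = 211,698 / 7,340 = 28.8417 PSU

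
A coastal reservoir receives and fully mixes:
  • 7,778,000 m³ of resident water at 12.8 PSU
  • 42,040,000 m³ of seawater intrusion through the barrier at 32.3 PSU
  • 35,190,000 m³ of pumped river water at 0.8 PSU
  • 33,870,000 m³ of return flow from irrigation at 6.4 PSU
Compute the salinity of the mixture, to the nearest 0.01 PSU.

By conservation of dissolved salt,
salt = 7,778,000×12.8 + 42,040,000×32.3 + 35,190,000×0.8 + 33,870,000×6.4 = 99,558,400 + 1,357,892,000 + 28,152,000 + 216,768,000 = 1,702,370,400
volume = 7,778,000 + 42,040,000 + 35,190,000 + 33,870,000 = 118,878,000 m³
S = 1,702,370,400 / 118,878,000 = 14.3203 PSU

14.32 PSU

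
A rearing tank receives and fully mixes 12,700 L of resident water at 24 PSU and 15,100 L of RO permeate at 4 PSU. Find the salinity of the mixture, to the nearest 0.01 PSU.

13.14 PSU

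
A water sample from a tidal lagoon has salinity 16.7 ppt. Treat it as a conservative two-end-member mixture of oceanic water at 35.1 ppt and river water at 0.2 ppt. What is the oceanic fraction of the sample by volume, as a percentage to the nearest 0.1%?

Let g be the oceanic fraction. Salt balance per unit volume:
g×35.1 + (1−g)×0.2 = 16.7
g = (16.7 − 0.2) / (35.1 − 0.2) = 16.5/34.9 = 0.4728

47.3%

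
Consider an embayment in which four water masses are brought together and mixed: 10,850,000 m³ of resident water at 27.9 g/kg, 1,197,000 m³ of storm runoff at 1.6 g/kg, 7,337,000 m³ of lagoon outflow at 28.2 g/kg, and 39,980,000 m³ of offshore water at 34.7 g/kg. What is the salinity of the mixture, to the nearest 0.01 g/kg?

31.99 g/kg

Conserving salt mass:
salt = 10,850,000×27.9 + 1,197,000×1.6 + 7,337,000×28.2 + 39,980,000×34.7 = 302,715,000 + 1,915,200 + 206,903,400 + 1,387,306,000 = 1,898,839,600
volume = 10,850,000 + 1,197,000 + 7,337,000 + 39,980,000 = 59,364,000 m³
S = 1,898,839,600 / 59,364,000 = 31.9864 g/kg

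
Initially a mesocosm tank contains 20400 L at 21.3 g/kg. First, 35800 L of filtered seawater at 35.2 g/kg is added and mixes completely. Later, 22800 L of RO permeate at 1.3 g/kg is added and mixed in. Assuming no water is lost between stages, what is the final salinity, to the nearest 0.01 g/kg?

Total salt / total volume:
Initial salt = 20,400×21.3 = 434,520
After stage 1: salt = 434,520 + 35,800×35.2 = 1,694,680; volume = 56,200 L; S = 30.154 g/kg
After stage 2: salt = 1,694,680 + 22,800×1.3 = 1,724,320; volume = 79,000 L
S = 1,724,320 / 79,000 = 21.8268 g/kg

21.83 g/kg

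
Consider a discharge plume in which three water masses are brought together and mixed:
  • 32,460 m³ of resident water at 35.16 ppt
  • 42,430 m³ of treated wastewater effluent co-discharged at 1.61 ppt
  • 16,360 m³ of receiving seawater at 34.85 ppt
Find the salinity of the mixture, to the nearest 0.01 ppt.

Total salt / total volume:
salt = 32,460×35.16 + 42,430×1.61 + 16,360×34.85 = 1,141,293.6 + 68,312.3 + 570,146 = 1,779,751.9
volume = 32,460 + 42,430 + 16,360 = 91,250 m³
S = 1,779,751.9 / 91,250 = 19.5041 ppt

19.50 ppt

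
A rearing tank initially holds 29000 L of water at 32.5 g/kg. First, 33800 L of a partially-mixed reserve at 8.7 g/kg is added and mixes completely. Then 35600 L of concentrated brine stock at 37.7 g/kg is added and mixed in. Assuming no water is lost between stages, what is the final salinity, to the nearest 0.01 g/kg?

Weighted by volume,
Initial salt = 29,000×32.5 = 942,500
After stage 1: salt = 942,500 + 33,800×8.7 = 1,236,560; volume = 62,800 L; S = 19.69 g/kg
After stage 2: salt = 1,236,560 + 35,600×37.7 = 2,578,680; volume = 98,400 L
S = 2,578,680 / 98,400 = 26.2061 g/kg

26.21 g/kg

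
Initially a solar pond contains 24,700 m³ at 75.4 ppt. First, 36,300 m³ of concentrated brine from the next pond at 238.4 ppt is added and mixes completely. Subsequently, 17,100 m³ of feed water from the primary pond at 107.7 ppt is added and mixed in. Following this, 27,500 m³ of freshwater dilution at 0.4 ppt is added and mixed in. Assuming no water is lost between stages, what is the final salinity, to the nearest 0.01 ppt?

117.13 ppt

By conservation of dissolved salt,
Initial salt = 24,700×75.4 = 1,862,380
After stage 1: salt = 1,862,380 + 36,300×238.4 = 10,516,300; volume = 61,000 m³; S = 172.398 ppt
After stage 2: salt = 10,516,300 + 17,100×107.7 = 12,357,970; volume = 78,100 m³; S = 158.233 ppt
After stage 3: salt = 12,357,970 + 27,500×0.4 = 12,368,970; volume = 105,600 m³
S = 12,368,970 / 105,600 = 117.1304 ppt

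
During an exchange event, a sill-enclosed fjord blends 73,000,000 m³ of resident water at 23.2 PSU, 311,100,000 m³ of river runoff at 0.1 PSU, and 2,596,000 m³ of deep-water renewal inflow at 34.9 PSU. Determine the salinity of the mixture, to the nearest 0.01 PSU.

4.69 PSU

Total salt / total volume:
salt = 73,000,000×23.2 + 311,100,000×0.1 + 2,596,000×34.9 = 1,693,600,000 + 31,110,000 + 90,600,400 = 1,815,310,400
volume = 73,000,000 + 311,100,000 + 2,596,000 = 386,696,000 m³
S = 1,815,310,400 / 386,696,000 = 4.6944 PSU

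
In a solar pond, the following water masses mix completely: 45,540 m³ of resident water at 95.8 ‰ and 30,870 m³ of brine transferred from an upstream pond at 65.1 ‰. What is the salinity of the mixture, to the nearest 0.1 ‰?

Total salt / total volume:
salt = 45,540×95.8 + 30,870×65.1 = 4,362,732 + 2,009,637 = 6,372,369
volume = 45,540 + 30,870 = 76,410 m³
S = 6,372,369 / 76,410 = 83.397 ‰

83.4 ‰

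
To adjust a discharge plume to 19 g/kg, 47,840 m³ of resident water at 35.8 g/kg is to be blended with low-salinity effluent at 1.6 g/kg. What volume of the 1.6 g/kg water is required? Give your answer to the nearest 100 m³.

46200 m³

Salt balance: 47,840×35.8 + V×1.6 = (47,840+V)×19
1,712,672 + 1.6V = 908,960 + 19V
803,712 = 17.4V
V = 46,190.34 m³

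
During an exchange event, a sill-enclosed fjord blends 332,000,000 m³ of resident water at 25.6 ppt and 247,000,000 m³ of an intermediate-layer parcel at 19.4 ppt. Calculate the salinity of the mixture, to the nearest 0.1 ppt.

23.0 ppt

By conservation of dissolved salt,
salt = 332,000,000×25.6 + 247,000,000×19.4 = 8,499,200,000 + 4,791,800,000 = 13,291,000,000
volume = 332,000,000 + 247,000,000 = 579,000,000 m³
S = 13,291,000,000 / 579,000,000 = 22.955 ppt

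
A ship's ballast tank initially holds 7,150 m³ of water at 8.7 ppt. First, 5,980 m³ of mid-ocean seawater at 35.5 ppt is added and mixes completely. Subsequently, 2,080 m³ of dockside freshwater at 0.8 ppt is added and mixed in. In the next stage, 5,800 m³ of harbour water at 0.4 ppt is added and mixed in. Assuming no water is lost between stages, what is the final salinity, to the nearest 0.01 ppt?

Weighted by volume,
Initial salt = 7,150×8.7 = 62,205
After stage 1: salt = 62,205 + 5,980×35.5 = 274,495; volume = 13,130 m³; S = 20.906 ppt
After stage 2: salt = 274,495 + 2,080×0.8 = 276,159; volume = 15,210 m³; S = 18.156 ppt
After stage 3: salt = 276,159 + 5,800×0.4 = 278,479; volume = 21,010 m³
S = 278,479 / 21,010 = 13.2546 ppt

13.25 ppt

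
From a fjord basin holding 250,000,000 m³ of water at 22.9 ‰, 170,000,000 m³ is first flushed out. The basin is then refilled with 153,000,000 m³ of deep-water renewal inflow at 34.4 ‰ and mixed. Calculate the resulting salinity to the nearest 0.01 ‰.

Remaining after removal: 80,000,000 m³ at 22.9 ‰ (salt = 1,832,000,000)
After addition: salt = 1,832,000,000 + 153,000,000×34.4 = 7,095,200,000; volume = 233,000,000 m³
S = 7,095,200,000 / 233,000,000 = 30.4515 ‰

30.45 ‰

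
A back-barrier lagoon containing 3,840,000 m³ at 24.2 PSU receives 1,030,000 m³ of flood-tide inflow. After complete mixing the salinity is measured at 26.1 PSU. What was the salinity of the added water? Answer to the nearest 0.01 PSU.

Salt balance: 3,840,000×24.2 + 1,030,000×S = 4,870,000×26.1
92,928,000 + 1,030,000·S = 127,107,000
S = (127,107,000 − 92,928,000) / 1,030,000 = 33.1835 PSU

33.18 PSU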